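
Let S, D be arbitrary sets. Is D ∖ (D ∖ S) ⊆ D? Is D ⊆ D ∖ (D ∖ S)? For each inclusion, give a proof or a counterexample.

Forward inclusion. Let x ∈ D ∖ (D ∖ S). Then x ∈ S ∩ D, from which x ∈ D.

Reverse inclusion. This inclusion fails. Take S = ∅, D = {1}; then 1 ∈ D but 1 ∉ D ∖ (D ∖ S).

Only the forward inclusion holds.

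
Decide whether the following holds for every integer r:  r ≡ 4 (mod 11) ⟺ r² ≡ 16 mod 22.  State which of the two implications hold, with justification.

Neither implication holds.

(⇒) This fails: take r = 15. Then 15 ≡ 4 (mod 11), but 15² = 225 ≡ 5 (mod 22), not 16.

(⇐) This fails: take r = 18. Then 18² = 324 ≡ 16 (mod 22), yet 18 ≡ 7 (mod 11), not 4.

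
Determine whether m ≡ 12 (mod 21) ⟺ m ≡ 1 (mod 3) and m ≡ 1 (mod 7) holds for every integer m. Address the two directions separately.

Forward direction. This fails: m = 12 gives 12 ≡ 12 (mod 21) but 12 ≡ 0 (mod 3), so the conjunction on the right does not hold.

Converse. This fails: m = 1 satisfies both congruences on the right (1 ≡ 1 mod 3 and 1 ≡ 1 mod 7) yet 1 ≡ 1 (mod 21), not 12.

(⇒) fails and (⇐) fails.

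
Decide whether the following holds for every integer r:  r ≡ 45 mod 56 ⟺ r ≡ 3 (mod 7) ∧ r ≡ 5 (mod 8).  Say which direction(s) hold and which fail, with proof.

Equivalent; both directions hold.

(⇒) Suppose r ≡ 45 (mod 56); write r = 56j + 45. Since 7 ∣ 56, reducing mod 7 gives r ≡ 45 ≡ 3 (mod 7); since 8 ∣ 56, reducing mod 8 gives r ≡ 45 ≡ 5 (mod 8).

(⇐) Conversely, if r ≡ 3 (mod 7) and r ≡ 5 (mod 8), then by the Chinese remainder theorem r ≡ 45 (mod 56). This is exactly r ≡ 45 (mod 56).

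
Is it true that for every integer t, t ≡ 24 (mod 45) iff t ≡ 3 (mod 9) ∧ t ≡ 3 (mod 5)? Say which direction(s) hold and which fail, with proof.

(→) This fails: t = 24 gives 24 ≡ 24 (mod 45) but 24 ≡ 6 (mod 9), so the conjunction on the right does not hold.

(←) This fails: t = 3 satisfies both congruences on the right (3 ≡ 3 mod 9 and 3 ≡ 3 mod 5) yet 3 ≡ 3 (mod 45), not 24.

Neither implication holds.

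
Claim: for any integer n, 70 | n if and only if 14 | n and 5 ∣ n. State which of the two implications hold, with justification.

(⇐) Suppose 14 ∣ n and 5 ∣ n. Any common multiple of 14 and 5 is a multiple of their lcm; here gcd(14, 5) = 1, so lcm(14, 5) = 14·5 = 70, so 70 ∣ n.

(⇒) If 70 ∣ n, write n = 70q. Since 70 = 5·14, n = 14·(5q), so 14 ∣ n; and since 70 = 14·5, n = 5·(14q), so 5 ∣ n.

Both directions hold.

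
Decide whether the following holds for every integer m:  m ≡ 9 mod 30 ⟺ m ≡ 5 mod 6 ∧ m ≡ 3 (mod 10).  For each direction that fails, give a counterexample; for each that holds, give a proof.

(→) This fails: m = 9 gives 9 ≡ 9 (mod 30) but 9 ≡ 3 (mod 6), so the conjunction on the right does not hold.

(←) This fails: m = 23 satisfies both congruences on the right (23 ≡ 5 mod 6 and 23 ≡ 3 mod 10) yet 23 ≡ 23 (mod 30), not 9.

Neither implication holds.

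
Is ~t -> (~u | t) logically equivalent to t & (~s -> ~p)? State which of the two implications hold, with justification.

(⇒) fails; (⇐) holds.

Converse. Assume the antecedent. If t is true, ~t -> (~u | t) reduces to true regardless of the other variables. If t is false, the antecedent cannot hold. Either way ~t -> (~u | t) holds.

Forward direction. This fails. Under t = F, p = F, s = F, u = F, the left side is true but the right side is false.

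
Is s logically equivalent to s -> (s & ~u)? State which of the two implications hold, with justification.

Both directions fail.

(→) This fails. Under s = T, u = T, the left side is true but the right side is false.

(←) This fails. Under s = F, u = F, the left side is false but the right side is true.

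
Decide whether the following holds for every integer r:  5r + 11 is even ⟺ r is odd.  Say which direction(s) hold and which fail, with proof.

(⟸) Suppose r is odd; write r = 2j + 1. Then 5r + 11 = 5·(2j + 1) + 11 = 2·5j + 16, which is even.

(⟹) Suppose 5r + 11 is even. Since 5 is odd, 5r and r have the same parity, so 5r + 11 ≡ r + 11 (mod 2). As 11 is odd, 5r + 11 is even exactly when r is odd. Thus r is odd.

Both directions hold.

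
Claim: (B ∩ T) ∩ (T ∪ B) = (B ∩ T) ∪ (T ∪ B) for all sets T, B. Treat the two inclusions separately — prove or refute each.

(⟹) Let x ∈ (B ∩ T) ∩ (T ∪ B). Then x ∈ T ∩ B, from which x ∈ (B ∩ T) ∪ (T ∪ B).

(⟸) This inclusion fails. Take T = {1}, B = ∅; then 1 ∈ (B ∩ T) ∪ (T ∪ B) but 1 ∉ (B ∩ T) ∩ (T ∪ B).

The sets are not equal: only the forward inclusion holds.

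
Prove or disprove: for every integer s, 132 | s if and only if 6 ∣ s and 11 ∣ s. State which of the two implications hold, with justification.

Not equivalent: only (⇒) holds.

(⟹) If 132 ∣ s, write s = 132q. Since 132 = 22·6, s = 6·(22q), so 6 ∣ s; and since 132 = 12·11, s = 11·(12q), so 11 ∣ s.

(⟸) This fails: take s = 66. Both 6 ∣ 66 and 11 ∣ 66, yet 66 is not a multiple of 132 (since 66 = 0·132 + 66), so 132 ∤ 66.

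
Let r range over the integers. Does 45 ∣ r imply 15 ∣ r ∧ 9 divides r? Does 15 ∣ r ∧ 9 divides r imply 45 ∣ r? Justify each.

(⇒) If 45 ∣ r, write r = 45q. Since 45 = 3·15, r = 15·(3q), so 15 ∣ r; and since 45 = 5·9, r = 9·(5q), so 9 ∣ r.

(⇐) Suppose 15 ∣ r and 9 ∣ r. Any common multiple of 15 and 9 is a multiple of their lcm; here lcm(15, 9) = 15·9/gcd(15, 9) = 135/3 = 45, so 45 ∣ r.

Both implications hold.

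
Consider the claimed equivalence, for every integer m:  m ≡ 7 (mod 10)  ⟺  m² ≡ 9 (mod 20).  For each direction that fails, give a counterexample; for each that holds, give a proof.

Only the forward implication holds.

(⟸) This fails: take m = 3. Then 3² = 9 ≡ 9 (mod 20), yet 3 ≡ 3 (mod 10), not 7.

(⟹) Suppose m ≡ 7 (mod 10). Working modulo 20, m ∈ {7, 17}; for each such r, r² ≡ 9 (mod 20).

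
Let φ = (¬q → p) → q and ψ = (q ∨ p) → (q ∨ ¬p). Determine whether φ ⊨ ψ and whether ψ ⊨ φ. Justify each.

(⟸) Assume the antecedent. If q is true, (¬q → p) → q reduces to true regardless of the other variables. If q is false, the antecedent forces (q = F, p = F), and (¬q → p) → q holds there. Either way (¬q → p) → q holds.

(⟹) Assume the antecedent. If q is true, (q ∨ p) → (q ∨ ¬p) reduces to true regardless of the other variables. If q is false, the antecedent forces (q = F, p = F), and (q ∨ p) → (q ∨ ¬p) holds there. Either way (q ∨ p) → (q ∨ ¬p) holds.

Both implications hold.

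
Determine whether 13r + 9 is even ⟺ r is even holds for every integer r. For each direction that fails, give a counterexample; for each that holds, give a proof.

Forward direction. This fails: r = 7 gives 13r + 9 = 100, which is even, but 7 is odd, not even.

Converse. This also fails: r = 6 is even, but 13r + 9 = 87 is odd, not even.

Neither implication holds.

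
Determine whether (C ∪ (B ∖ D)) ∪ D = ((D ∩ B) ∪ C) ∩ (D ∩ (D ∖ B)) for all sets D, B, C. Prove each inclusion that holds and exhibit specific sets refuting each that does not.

The sets are not equal: only the reverse inclusion holds.

Forward inclusion. This inclusion fails. Take D = {1}, B = ∅, C = ∅; then 1 ∈ (C ∪ (B ∖ D)) ∪ D but 1 ∉ ((D ∩ B) ∪ C) ∩ (D ∩ (D ∖ B)).

Reverse inclusion. Let x ∈ ((D ∩ B) ∪ C) ∩ (D ∩ (D ∖ B)). Then x ∈ D ∩ C and x ∉ B, from which x ∈ (C ∪ (B ∖ D)) ∪ D.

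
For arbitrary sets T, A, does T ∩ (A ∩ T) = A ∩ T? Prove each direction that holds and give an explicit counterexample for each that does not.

Both inclusions hold; the sets are equal.

(⟹) Let x ∈ T ∩ (A ∩ T). Then x ∈ T ∩ A, from which x ∈ A ∩ T.

(⟸) Let x ∈ A ∩ T. Then x ∈ T ∩ A, from which x ∈ T ∩ (A ∩ T).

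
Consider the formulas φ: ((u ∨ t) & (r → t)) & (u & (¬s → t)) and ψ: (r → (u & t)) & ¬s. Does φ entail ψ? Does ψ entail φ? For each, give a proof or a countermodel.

Both directions fail.

(⇒) This fails. Under s = T, t = F, u = T, r = F, the left side is true but the right side is false.

(⇐) This fails. Under s = F, t = F, u = F, r = F, the left side is false but the right side is true.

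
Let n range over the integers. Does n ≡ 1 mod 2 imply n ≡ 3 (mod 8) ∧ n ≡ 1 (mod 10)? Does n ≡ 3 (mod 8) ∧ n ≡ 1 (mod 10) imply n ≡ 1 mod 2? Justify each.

(⇒) fails; (⇐) holds.

[⇒] This fails: n = 1 gives 1 ≡ 1 (mod 2) but 1 ≡ 1 (mod 8), so the conjunction on the right does not hold.

[⇐] Conversely, if n ≡ 3 (mod 8) and n ≡ 1 (mod 10), then by the Chinese remainder theorem n ≡ 11 (mod 40). Since 11 ≡ 1 (mod 2) and 2 ∣ 40, we get n ≡ 1 (mod 2).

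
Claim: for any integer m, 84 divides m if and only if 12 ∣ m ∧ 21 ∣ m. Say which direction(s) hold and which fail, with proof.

Both directions hold; the statement is true.

(⟸) Suppose 12 ∣ m and 21 ∣ m. Any common multiple of 12 and 21 is a multiple of their lcm; here lcm(12, 21) = 12·21/gcd(12, 21) = 252/3 = 84, so 84 ∣ m.

(⟹) If 84 ∣ m, write m = 84q. Since 84 = 7·12, m = 12·(7q), so 12 ∣ m; and since 84 = 4·21, m = 21·(4q), so 21 ∣ m.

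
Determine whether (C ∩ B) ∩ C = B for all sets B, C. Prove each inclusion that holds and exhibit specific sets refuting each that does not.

The sets are not equal: only the forward inclusion holds.

(⟹) Let x ∈ (C ∩ B) ∩ C. Then x ∈ B ∩ C, from which x ∈ B.

(⟸) This inclusion fails. Take B = {1}, C = ∅; then 1 ∈ B but 1 ∉ (C ∩ B) ∩ C.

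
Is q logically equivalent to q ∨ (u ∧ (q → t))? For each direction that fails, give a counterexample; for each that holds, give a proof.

(⇒) holds; (⇐) fails.

(→) Assume the antecedent. If q is true, q ∨ (u ∧ (q → t)) reduces to true regardless of the other variables. If q is false, the antecedent cannot hold. Either way q ∨ (u ∧ (q → t)) holds.

(←) This fails. Under q = F, u = T, t = F, the left side is false but the right side is true.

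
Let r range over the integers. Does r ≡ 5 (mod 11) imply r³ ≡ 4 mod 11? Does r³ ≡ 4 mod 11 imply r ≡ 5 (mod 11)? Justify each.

The biconditional holds.

Converse. Suppose r³ ≡ 4 (mod 11). The only residue r in {0, …, 10} with r³ ≡ 4 (mod 11) is r = 5, so r ≡ 5 (mod 11).

Forward direction. Suppose r ≡ 5 (mod 11). Write r = 11j + 5. Then (11j + 5)³ = 1331j³ + 1815j² + 825j + 125 = 11(121j³ + 165j² + 75j + 11) + 4, so r³ ≡ 4 (mod 11).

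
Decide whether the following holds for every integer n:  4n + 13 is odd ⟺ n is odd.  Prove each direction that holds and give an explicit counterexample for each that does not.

Not equivalent: only (⇐) holds.

[⇒] This fails: take n = 6. Then 4n + 13 = 37, which is odd, yet n = 6 is even, not odd.

[⇐] Suppose n is odd. Since 4 is even, 4n is even for every n, so 4n + 13 has the same parity as 13, which is odd. Hence 4n + 13 is odd.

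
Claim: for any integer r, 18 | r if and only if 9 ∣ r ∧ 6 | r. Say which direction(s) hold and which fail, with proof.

Both directions hold.

(⟹) If 18 ∣ r, write r = 18q. Since 18 = 2·9, r = 9·(2q), so 9 ∣ r; and since 18 = 3·6, r = 6·(3q), so 6 ∣ r.

(⟸) Suppose 9 ∣ r and 6 ∣ r. Any common multiple of 9 and 6 is a multiple of their lcm; here lcm(9, 6) = 9·6/gcd(9, 6) = 54/3 = 18, so 18 ∣ r.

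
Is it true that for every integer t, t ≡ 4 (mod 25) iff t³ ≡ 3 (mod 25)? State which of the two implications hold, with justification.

(⇒) fails and (⇐) fails.

Forward direction. This fails: take t = 4. Then 4 ≡ 4 (mod 25), but 4³ = 64 ≡ 14 (mod 25), not 3.

Converse. This fails: take t = 12. Then 12³ = 1728 ≡ 3 (mod 25), yet 12 ≡ 12 (mod 25), not 4.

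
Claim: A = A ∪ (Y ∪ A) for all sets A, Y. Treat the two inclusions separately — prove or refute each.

(⊆) holds; (⊇) fails.

(⊆) Let x ∈ A. Then either x ∈ A and x ∉ Y; or x ∈ A ∩ Y. In each case x ∈ A ∪ (Y ∪ A), so A ⊆ A ∪ (Y ∪ A).

(⊇) This inclusion fails. Take A = ∅, Y = {1}; then 1 ∈ A ∪ (Y ∪ A) but 1 ∉ A.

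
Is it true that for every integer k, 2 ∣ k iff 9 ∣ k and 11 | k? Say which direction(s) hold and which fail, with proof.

Neither direction holds.

Forward direction. This fails: take k = 2. Certainly 2 ∣ 2, but 9 ∤ 2.

Converse. This fails: take k = 99. Both 9 ∣ 99 and 11 ∣ 99, yet 99 is not a multiple of 2 (since 99 = 49·2 + 1), so 2 ∤ 99.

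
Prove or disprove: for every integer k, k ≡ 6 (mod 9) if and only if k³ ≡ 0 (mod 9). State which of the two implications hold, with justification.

(⟹) Suppose k ≡ 6 (mod 9). Write k = 9j + 6. Then (9j + 6)³ = 729j³ + 1458j² + 972j + 216 = 9(81j³ + 162j² + 108j + 24) + 0, so k³ ≡ 0 (mod 9).

(⟸) This fails: take k = 0. Then 0³ = 0 ≡ 0 (mod 9), yet 0 ≡ 0 (mod 9), not 6.

Not equivalent: only (⇒) holds.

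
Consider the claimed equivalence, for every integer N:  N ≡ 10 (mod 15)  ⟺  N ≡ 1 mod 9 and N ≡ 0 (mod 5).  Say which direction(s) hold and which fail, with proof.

Not equivalent: only (⇐) holds.

(→) This fails: N = 40 gives 40 ≡ 10 (mod 15) but 40 ≡ 4 (mod 9), so the conjunction on the right does not hold.

(←) Conversely, if N ≡ 1 (mod 9) and N ≡ 0 (mod 5), then by the Chinese remainder theorem N ≡ 10 (mod 45). Since 10 ≡ 10 (mod 15) and 15 ∣ 45, we get N ≡ 10 (mod 15).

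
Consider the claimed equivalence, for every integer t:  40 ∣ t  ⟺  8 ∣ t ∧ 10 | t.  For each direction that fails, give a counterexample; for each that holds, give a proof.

[⇐] Suppose 8 ∣ t and 10 ∣ t. Any common multiple of 8 and 10 is a multiple of their lcm; here lcm(8, 10) = 8·10/gcd(8, 10) = 80/2 = 40, so 40 ∣ t.

[⇒] If 40 ∣ t, write t = 40q. Since 40 = 5·8, t = 8·(5q), so 8 ∣ t; and since 40 = 4·10, t = 10·(4q), so 10 ∣ t.

Both directions hold.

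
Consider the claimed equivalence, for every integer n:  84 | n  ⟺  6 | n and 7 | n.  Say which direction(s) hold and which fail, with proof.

(⇒) holds; (⇐) fails.

(←) This fails: take n = 42. Both 6 ∣ 42 and 7 ∣ 42, yet 42 is not a multiple of 84 (since 42 = 0·84 + 42), so 84 ∤ 42.

(→) If 84 ∣ n, write n = 84q. Since 84 = 14·6, n = 6·(14q), so 6 ∣ n; and since 84 = 12·7, n = 7·(12q), so 7 ∣ n.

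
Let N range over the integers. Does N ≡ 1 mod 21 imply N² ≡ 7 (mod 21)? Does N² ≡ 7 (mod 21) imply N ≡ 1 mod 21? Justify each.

(⟹) This fails: take N = 1. Then 1 ≡ 1 (mod 21), but 1² = 1 ≡ 1 (mod 21), not 7.

(⟸) This fails: take N = 7. Then 7² = 49 ≡ 7 (mod 21), yet 7 ≡ 7 (mod 21), not 1.

(⇒) fails and (⇐) fails.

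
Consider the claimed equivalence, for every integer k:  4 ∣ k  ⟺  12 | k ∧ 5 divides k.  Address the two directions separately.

(⇒) fails; (⇐) holds.

[⇒] This fails: take k = 4. Certainly 4 ∣ 4, but 12 ∤ 4.

[⇐] Suppose 12 ∣ k and 5 ∣ k. Any common multiple of 12 and 5 is a multiple of their lcm; here gcd(12, 5) = 1, so lcm(12, 5) = 12·5 = 60, so 60 ∣ k. Since 4 ∣ 60, it follows that 4 ∣ k.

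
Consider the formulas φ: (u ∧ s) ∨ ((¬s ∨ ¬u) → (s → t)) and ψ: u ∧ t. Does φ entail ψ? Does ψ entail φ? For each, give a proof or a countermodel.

(→) This fails. Under t = F, u = F, s = F, the left side is true but the right side is false.

(←) Assume the antecedent. If t is true, the consequent reduces to true regardless of the other variables. If t is false, the antecedent cannot hold. Either way the consequent holds.

The forward direction fails; the converse holds.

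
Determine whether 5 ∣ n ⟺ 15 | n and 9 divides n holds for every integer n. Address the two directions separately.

(⟹) This fails: take n = 5. Certainly 5 ∣ 5, but 15 ∤ 5.

(⟸) Suppose 15 ∣ n and 9 ∣ n. Any common multiple of 15 and 9 is a multiple of their lcm; here lcm(15, 9) = 15·9/gcd(15, 9) = 135/3 = 45, so 45 ∣ n. Since 5 ∣ 45, it follows that 5 ∣ n.

Only the converse holds.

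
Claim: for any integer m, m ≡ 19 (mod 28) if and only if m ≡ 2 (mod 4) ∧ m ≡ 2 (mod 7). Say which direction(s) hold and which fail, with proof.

(⇒) fails and (⇐) fails.

(⇒) This fails: m = 19 gives 19 ≡ 19 (mod 28) but 19 ≡ 3 (mod 4), so the conjunction on the right does not hold.

(⇐) This fails: m = 2 satisfies both congruences on the right (2 ≡ 2 mod 4 and 2 ≡ 2 mod 7) yet 2 ≡ 2 (mod 28), not 19.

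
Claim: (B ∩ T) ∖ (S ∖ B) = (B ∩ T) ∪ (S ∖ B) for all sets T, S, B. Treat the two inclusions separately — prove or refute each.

(⟹) Let x ∈ (B ∩ T) ∖ (S ∖ B). Then either x ∈ T ∩ B and x ∉ S; or x ∈ T ∩ S ∩ B. In each case x ∈ (B ∩ T) ∪ (S ∖ B), so (B ∩ T) ∖ (S ∖ B) ⊆ (B ∩ T) ∪ (S ∖ B).

(⟸) This inclusion fails. Take T = ∅, S = {1}, B = ∅; then 1 ∈ (B ∩ T) ∪ (S ∖ B) but 1 ∉ (B ∩ T) ∖ (S ∖ B).

Only the forward inclusion holds.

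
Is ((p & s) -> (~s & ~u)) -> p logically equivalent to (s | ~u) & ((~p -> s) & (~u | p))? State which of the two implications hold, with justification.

(⇒) This fails. Under s = F, u = T, p = T, the left side is true but the right side is false.

(⇐) This fails. Under s = T, u = F, p = F, the left side is false but the right side is true.

Neither implication holds.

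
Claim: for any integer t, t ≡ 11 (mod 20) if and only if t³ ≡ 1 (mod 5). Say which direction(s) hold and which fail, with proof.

Forward direction. Suppose t ≡ 11 (mod 20). Then t³ ≡ 11³ = 1331 (mod 20), and since 5 ∣ 20, also t³ ≡ 1 (mod 5).

Converse. This fails: take t = 1. Then 1³ = 1 ≡ 1 (mod 5), yet 1 ≡ 1 (mod 20), not 11.

(⇒) holds; (⇐) fails.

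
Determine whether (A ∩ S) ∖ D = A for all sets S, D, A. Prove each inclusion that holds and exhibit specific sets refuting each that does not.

Forward inclusion. Let x ∈ (A ∩ S) ∖ D. Then x ∈ S ∩ A and x ∉ D, from which x ∈ A.

Reverse inclusion. This inclusion fails. Take S = ∅, D = ∅, A = {1}; then 1 ∈ A but 1 ∉ (A ∩ S) ∖ D.

The sets are not equal: only the forward inclusion holds.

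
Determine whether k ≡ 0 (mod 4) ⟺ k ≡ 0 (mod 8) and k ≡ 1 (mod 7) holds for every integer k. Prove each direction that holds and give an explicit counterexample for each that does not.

(→) This fails: k = 0 gives 0 ≡ 0 (mod 4) but 0 ≡ 0 (mod 7), so the conjunction on the right does not hold.

(←) Conversely, if k ≡ 0 (mod 8) and k ≡ 1 (mod 7), then by the Chinese remainder theorem k ≡ 8 (mod 56). Since 8 ≡ 0 (mod 4) and 4 ∣ 56, we get k ≡ 0 (mod 4).

Only the converse holds.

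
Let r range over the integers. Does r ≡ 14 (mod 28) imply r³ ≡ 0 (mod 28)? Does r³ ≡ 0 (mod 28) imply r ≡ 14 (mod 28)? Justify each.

Converse. This fails: take r = 0. Then 0³ = 0 ≡ 0 (mod 28), yet 0 ≡ 0 (mod 28), not 14.

Forward direction. Suppose r ≡ 14 (mod 28). Write r = 28j + 14. Then (28j + 14)³ = 21952j³ + 32928j² + 16464j + 2744 = 28(784j³ + 1176j² + 588j + 98) + 0, so r³ ≡ 0 (mod 28).

Only the forward implication holds.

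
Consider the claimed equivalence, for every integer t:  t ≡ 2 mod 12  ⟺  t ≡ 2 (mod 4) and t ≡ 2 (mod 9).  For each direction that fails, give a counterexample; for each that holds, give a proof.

(⇒) fails; (⇐) holds.

(⟹) This fails: t = 26 gives 26 ≡ 2 (mod 12) but 26 ≡ 8 (mod 9), so the conjunction on the right does not hold.

(⟸) Conversely, if t ≡ 2 (mod 4) and t ≡ 2 (mod 9), then by the Chinese remainder theorem t ≡ 2 (mod 36). Since 2 ≡ 2 (mod 12) and 12 ∣ 36, we get t ≡ 2 (mod 12).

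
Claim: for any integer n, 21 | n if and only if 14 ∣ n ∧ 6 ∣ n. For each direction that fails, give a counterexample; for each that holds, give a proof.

(→) This fails: take n = 21. Certainly 21 ∣ 21, but 14 ∤ 21.

(←) Suppose 14 ∣ n and 6 ∣ n. Any common multiple of 14 and 6 is a multiple of their lcm; here lcm(14, 6) = 14·6/gcd(14, 6) = 84/2 = 42, so 42 ∣ n. Since 21 ∣ 42, it follows that 21 ∣ n.

The forward direction fails; the converse holds.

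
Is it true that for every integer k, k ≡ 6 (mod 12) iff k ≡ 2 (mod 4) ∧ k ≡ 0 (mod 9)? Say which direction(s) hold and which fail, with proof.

(⇒) fails; (⇐) holds.

Forward direction. This fails: k = 6 gives 6 ≡ 6 (mod 12) but 6 ≡ 6 (mod 9), so the conjunction on the right does not hold.

Converse. If k ≡ 2 (mod 4) and k ≡ 0 (mod 9), then by the Chinese remainder theorem k ≡ 18 (mod 36). Since 18 ≡ 6 (mod 12) and 12 ∣ 36, we get k ≡ 6 (mod 12).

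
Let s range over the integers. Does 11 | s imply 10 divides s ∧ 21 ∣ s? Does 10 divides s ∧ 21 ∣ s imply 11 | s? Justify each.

Both directions fail.

[⇒] This fails: take s = 11. Certainly 11 ∣ 11, but 10 ∤ 11.

[⇐] This fails: take s = 210. Both 10 ∣ 210 and 21 ∣ 210, yet 210 is not a multiple of 11 (since 210 = 19·11 + 1), so 11 ∤ 210.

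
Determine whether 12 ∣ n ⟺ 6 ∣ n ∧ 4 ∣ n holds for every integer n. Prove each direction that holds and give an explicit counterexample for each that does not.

Both directions hold.

Forward direction. If 12 ∣ n, write n = 12q. Since 12 = 2·6, n = 6·(2q), so 6 ∣ n; and since 12 = 3·4, n = 4·(3q), so 4 ∣ n.

Converse. Suppose 6 ∣ n and 4 ∣ n. Any common multiple of 6 and 4 is a multiple of their lcm; here lcm(6, 4) = 6·4/gcd(6, 4) = 24/2 = 12, so 12 ∣ n.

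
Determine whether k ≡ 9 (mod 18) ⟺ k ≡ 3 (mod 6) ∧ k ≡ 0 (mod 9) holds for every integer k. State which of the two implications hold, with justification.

[⇐] If k ≡ 3 (mod 6) and k ≡ 0 (mod 9), then by the Chinese remainder theorem k ≡ 9 (mod 18). This is exactly k ≡ 9 (mod 18).

[⇒] Suppose k ≡ 9 (mod 18); write k = 18j + 9. Since 6 ∣ 18, reducing mod 6 gives k ≡ 9 ≡ 3 (mod 6); since 9 ∣ 18, reducing mod 9 gives k ≡ 9 ≡ 0 (mod 9).

The biconditional holds.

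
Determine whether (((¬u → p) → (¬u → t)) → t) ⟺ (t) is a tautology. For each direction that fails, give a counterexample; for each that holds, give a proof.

(⟹) This fails. Under u = F, p = T, t = F, the left side is true but the right side is false.

(⟸) Assume the antecedent. If u is true, the antecedent forces (u = T, p = F, t = T) or (u = T, p = T, t = T), and ((¬u → p) → (¬u → t)) → t holds there. If u is false, the antecedent forces (u = F, p = F, t = T) or (u = F, p = T, t = T), and ((¬u → p) → (¬u → t)) → t holds there. Either way ((¬u → p) → (¬u → t)) → t holds.

The forward direction fails; the converse holds.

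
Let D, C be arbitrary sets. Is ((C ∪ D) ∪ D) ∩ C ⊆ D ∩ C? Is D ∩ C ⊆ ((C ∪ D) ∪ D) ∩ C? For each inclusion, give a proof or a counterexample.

(⟹) This inclusion fails. Take D = ∅, C = {1}; then 1 ∈ ((C ∪ D) ∪ D) ∩ C but 1 ∉ D ∩ C.

(⟸) Let x ∈ D ∩ C. Then x ∈ D ∩ C, from which x ∈ ((C ∪ D) ∪ D) ∩ C.

The sets are not equal: only the reverse inclusion holds.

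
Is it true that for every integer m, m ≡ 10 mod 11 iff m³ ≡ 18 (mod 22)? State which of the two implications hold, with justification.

Forward direction. This fails: take m = 10. Then 10 ≡ 10 (mod 11), but 10³ = 1000 ≡ 10 (mod 22), not 18.

Converse. This fails: take m = 6. Then 6³ = 216 ≡ 18 (mod 22), yet 6 ≡ 6 (mod 11), not 10.

Neither implication holds.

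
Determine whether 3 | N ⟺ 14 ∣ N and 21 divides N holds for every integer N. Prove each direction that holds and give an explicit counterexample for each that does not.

The forward direction fails; the converse holds.

(←) Suppose 14 ∣ N and 21 ∣ N. Any common multiple of 14 and 21 is a multiple of their lcm; here lcm(14, 21) = 14·21/gcd(14, 21) = 294/7 = 42, so 42 ∣ N. Since 3 ∣ 42, it follows that 3 ∣ N.

(→) This fails: take N = 3. Certainly 3 ∣ 3, but 14 ∤ 3.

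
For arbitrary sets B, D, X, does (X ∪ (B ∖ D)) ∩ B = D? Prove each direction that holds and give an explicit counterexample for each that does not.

(⊆) fails and (⊇) fails.

(⟹) This inclusion fails. Take B = {1}, D = ∅, X = ∅; then 1 ∈ (X ∪ (B ∖ D)) ∩ B but 1 ∉ D.

(⟸) This inclusion fails. Take B = ∅, D = {1}, X = ∅; then 1 ∈ D but 1 ∉ (X ∪ (B ∖ D)) ∩ B.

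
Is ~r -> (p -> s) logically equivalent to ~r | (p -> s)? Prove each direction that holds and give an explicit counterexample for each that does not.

Neither implication holds.

(→) This fails. Under s = F, p = T, r = T, the left side is true but the right side is false.

(←) This fails. Under s = F, p = T, r = F, the left side is false but the right side is true.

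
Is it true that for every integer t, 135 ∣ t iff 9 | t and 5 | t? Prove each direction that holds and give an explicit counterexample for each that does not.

(→) If 135 ∣ t, write t = 135q. Since 135 = 15·9, t = 9·(15q), so 9 ∣ t; and since 135 = 27·5, t = 5·(27q), so 5 ∣ t.

(←) This fails: take t = 45. Both 9 ∣ 45 and 5 ∣ 45, yet 45 is not a multiple of 135 (since 45 = 0·135 + 45), so 135 ∤ 45.

Not equivalent: only (⇒) holds.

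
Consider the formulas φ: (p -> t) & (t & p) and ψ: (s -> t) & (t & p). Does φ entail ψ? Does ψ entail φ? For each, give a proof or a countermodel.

(⇒) Assume the antecedent. If p is true, the antecedent forces (p = T, t = T, s = F) or (p = T, t = T, s = T), and (s -> t) & (t & p) holds there. If p is false, the antecedent cannot hold. Either way (s -> t) & (t & p) holds.

(⇐) Assume the antecedent. If p is true, the antecedent forces (p = T, t = T, s = F) or (p = T, t = T, s = T), and (p -> t) & (t & p) holds there. If p is false, the antecedent cannot hold. Either way (p -> t) & (t & p) holds.

Both directions hold.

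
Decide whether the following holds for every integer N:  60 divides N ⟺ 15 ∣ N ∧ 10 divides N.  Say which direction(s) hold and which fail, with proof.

Only the forward implication holds.

[⇒] If 60 ∣ N, write N = 60q. Since 60 = 4·15, N = 15·(4q), so 15 ∣ N; and since 60 = 6·10, N = 10·(6q), so 10 ∣ N.

[⇐] This fails: take N = 30. Both 15 ∣ 30 and 10 ∣ 30, yet 30 is not a multiple of 60 (since 30 = 0·60 + 30), so 60 ∤ 30.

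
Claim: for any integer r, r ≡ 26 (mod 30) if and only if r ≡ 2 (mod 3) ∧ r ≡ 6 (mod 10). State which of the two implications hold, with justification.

[⇒] Suppose r ≡ 26 (mod 30); write r = 30j + 26. Since 3 ∣ 30, reducing mod 3 gives r ≡ 26 ≡ 2 (mod 3); since 10 ∣ 30, reducing mod 10 gives r ≡ 26 ≡ 6 (mod 10).

[⇐] Conversely, if r ≡ 2 (mod 3) and r ≡ 6 (mod 10), then by the Chinese remainder theorem r ≡ 26 (mod 30). This is exactly r ≡ 26 (mod 30).

Both directions hold; the statement is true.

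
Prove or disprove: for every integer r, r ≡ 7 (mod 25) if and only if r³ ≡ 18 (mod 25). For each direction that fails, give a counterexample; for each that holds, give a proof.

(⇒) Suppose r ≡ 7 (mod 25). Write r = 25j + 7. Then (25j + 7)³ = 15625j³ + 13125j² + 3675j + 343 = 25(625j³ + 525j² + 147j + 13) + 18, so r³ ≡ 18 (mod 25).

(⇐) Conversely, suppose r³ ≡ 18 (mod 25). The only residue r in {0, …, 24} with r³ ≡ 18 (mod 25) is r = 7, so r ≡ 7 (mod 25).

Both directions hold.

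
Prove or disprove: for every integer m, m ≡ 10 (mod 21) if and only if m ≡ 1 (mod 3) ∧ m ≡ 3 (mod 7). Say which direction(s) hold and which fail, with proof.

Both directions hold; the statement is true.

(→) Suppose m ≡ 10 (mod 21); write m = 21j + 10. Since 3 ∣ 21, reducing mod 3 gives m ≡ 10 ≡ 1 (mod 3); since 7 ∣ 21, reducing mod 7 gives m ≡ 10 ≡ 3 (mod 7).

(←) Conversely, if m ≡ 1 (mod 3) and m ≡ 3 (mod 7), then by the Chinese remainder theorem m ≡ 10 (mod 21). This is exactly m ≡ 10 (mod 21).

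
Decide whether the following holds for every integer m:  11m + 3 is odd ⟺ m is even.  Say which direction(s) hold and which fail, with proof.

(→) Suppose 11m + 3 is odd. Since 11 is odd, 11m and m have the same parity, so 11m + 3 ≡ m + 3 (mod 2). As 3 is odd, 11m + 3 is odd exactly when m is even. Thus m is even.

(←) Conversely, suppose m is even; write m = 2j. Then 11m + 3 = 11·(2j) + 3 = 2·11j + 3, which is odd.

Both directions hold; the statement is true.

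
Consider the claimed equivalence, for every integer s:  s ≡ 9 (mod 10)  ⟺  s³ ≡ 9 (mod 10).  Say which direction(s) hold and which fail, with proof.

Both directions hold; the statement is true.

Converse. Suppose s³ ≡ 9 (mod 10). The only residue r in {0, …, 9} with r³ ≡ 9 (mod 10) is r = 9, so s ≡ 9 (mod 10).

Forward direction. Suppose s ≡ 9 (mod 10). Write s = 10j + 9. Then (10j + 9)³ = 1000j³ + 2700j² + 2430j + 729 = 10(100j³ + 270j² + 243j + 72) + 9, so s³ ≡ 9 (mod 10).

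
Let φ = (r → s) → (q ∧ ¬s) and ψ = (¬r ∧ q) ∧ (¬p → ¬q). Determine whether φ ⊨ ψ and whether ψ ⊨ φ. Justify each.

(⇒) This fails. Under s = F, q = T, p = F, r = F, the left side is true but the right side is false.

(⇐) This fails. Under s = T, q = T, p = T, r = F, the left side is false but the right side is true.

Neither implication holds.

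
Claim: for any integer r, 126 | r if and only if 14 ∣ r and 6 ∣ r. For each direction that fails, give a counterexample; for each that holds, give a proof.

Not equivalent: only (⇒) holds.

(⇐) This fails: take r = 42. Both 14 ∣ 42 and 6 ∣ 42, yet 42 is not a multiple of 126 (since 42 = 0·126 + 42), so 126 ∤ 42.

(⇒) If 126 ∣ r, write r = 126q. Since 126 = 9·14, r = 14·(9q), so 14 ∣ r; and since 126 = 21·6, r = 6·(21q), so 6 ∣ r.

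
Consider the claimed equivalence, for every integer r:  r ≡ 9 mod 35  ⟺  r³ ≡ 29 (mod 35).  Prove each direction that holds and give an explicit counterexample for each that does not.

[⇒] Suppose r ≡ 9 mod 35. Write r = 35j + 9. Then (35j + 9)³ = 42875j³ + 33075j² + 8505j + 729 = 35(1225j³ + 945j² + 243j + 20) + 29, so r³ ≡ 29 (mod 35).

[⇐] This fails: take r = 4. Then 4³ = 64 ≡ 29 (mod 35), yet 4 ≡ 4 (mod 35), not 9.

Not equivalent: only (⇒) holds.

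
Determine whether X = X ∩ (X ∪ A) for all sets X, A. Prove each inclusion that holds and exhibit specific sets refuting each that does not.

Both inclusions hold.

(⊆) Let x ∈ X. Then either x ∈ X and x ∉ A; or x ∈ X ∩ A. In each case x ∈ X ∩ (X ∪ A), so X ⊆ X ∩ (X ∪ A).

(⊇) Let x ∈ X ∩ (X ∪ A). Then either x ∈ X and x ∉ A; or x ∈ X ∩ A. In each case x ∈ X, so X ∩ (X ∪ A) ⊆ X.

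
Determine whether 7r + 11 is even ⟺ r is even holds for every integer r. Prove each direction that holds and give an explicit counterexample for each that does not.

[⇒] This fails: r = 7 gives 7r + 11 = 60, which is even, but 7 is odd, not even.

[⇐] This also fails: r = 0 is even, but 7r + 11 = 11 is odd, not even.

Neither direction holds.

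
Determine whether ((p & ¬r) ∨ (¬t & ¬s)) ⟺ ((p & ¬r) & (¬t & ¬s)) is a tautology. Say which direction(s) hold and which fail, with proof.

(⟸) Assume the antecedent. If t is true, the antecedent cannot hold. If t is false, the antecedent forces (t = F, s = F, r = F, p = T), and (p & ¬r) ∨ (¬t & ¬s) holds there. Either way (p & ¬r) ∨ (¬t & ¬s) holds.

(⟹) This fails. Under t = F, s = F, r = F, p = F, the left side is true but the right side is false.

Not equivalent: only (⇐) holds.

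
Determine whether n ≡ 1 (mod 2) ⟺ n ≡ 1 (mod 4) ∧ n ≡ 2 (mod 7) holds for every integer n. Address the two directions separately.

(⟹) This fails: n = 1 gives 1 ≡ 1 (mod 2) but 1 ≡ 1 (mod 7), so the conjunction on the right does not hold.

(⟸) Conversely, if n ≡ 1 (mod 4) and n ≡ 2 (mod 7), then by the Chinese remainder theorem n ≡ 9 (mod 28). Since 9 ≡ 1 (mod 2) and 2 ∣ 28, we get n ≡ 1 (mod 2).

(⇒) fails; (⇐) holds.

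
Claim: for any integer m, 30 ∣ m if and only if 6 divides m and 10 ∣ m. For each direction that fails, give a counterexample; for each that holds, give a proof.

Both directions hold.

Converse. Suppose 6 ∣ m and 10 ∣ m. Any common multiple of 6 and 10 is a multiple of their lcm; here lcm(6, 10) = 6·10/gcd(6, 10) = 60/2 = 30, so 30 ∣ m.

Forward direction. If 30 ∣ m, write m = 30q. Since 30 = 5·6, m = 6·(5q), so 6 ∣ m; and since 30 = 3·10, m = 10·(3q), so 10 ∣ m.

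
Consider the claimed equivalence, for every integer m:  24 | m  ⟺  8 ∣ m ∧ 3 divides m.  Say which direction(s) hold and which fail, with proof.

Equivalent; both directions hold.

(⇐) Suppose 8 ∣ m and 3 ∣ m. Any common multiple of 8 and 3 is a multiple of their lcm; here gcd(8, 3) = 1, so lcm(8, 3) = 8·3 = 24, so 24 ∣ m.

(⇒) If 24 ∣ m, write m = 24q. Since 24 = 3·8, m = 8·(3q), so 8 ∣ m; and since 24 = 8·3, m = 3·(8q), so 3 ∣ m.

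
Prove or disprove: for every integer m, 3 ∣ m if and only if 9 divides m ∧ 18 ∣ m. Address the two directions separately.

Forward direction. This fails: take m = 3. Certainly 3 ∣ 3, but 9 ∤ 3.

Converse. Suppose 9 ∣ m and 18 ∣ m. Any common multiple of 9 and 18 is a multiple of their lcm; here lcm(9, 18) = 9·18/gcd(9, 18) = 162/9 = 18, so 18 ∣ m. Since 3 ∣ 18, it follows that 3 ∣ m.

(⇒) fails; (⇐) holds.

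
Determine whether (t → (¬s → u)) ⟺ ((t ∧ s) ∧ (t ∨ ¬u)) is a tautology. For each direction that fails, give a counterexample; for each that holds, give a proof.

Only the reverse direction holds.

[⇒] This fails. Under u = F, s = F, t = F, the left side is true but the right side is false.

[⇐] Assume the antecedent. If u is true, t → (¬s → u) reduces to true regardless of the other variables. If u is false, the antecedent forces (u = F, s = T, t = T), and t → (¬s → u) holds there. Either way t → (¬s → u) holds.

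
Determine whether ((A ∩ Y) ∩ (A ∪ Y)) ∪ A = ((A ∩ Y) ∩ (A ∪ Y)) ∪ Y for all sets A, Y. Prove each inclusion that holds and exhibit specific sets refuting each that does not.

(⊆) fails and (⊇) fails.

(⊆) This inclusion fails. Take A = {1}, Y = ∅; then 1 ∈ ((A ∩ Y) ∩ (A ∪ Y)) ∪ A but 1 ∉ ((A ∩ Y) ∩ (A ∪ Y)) ∪ Y.

(⊇) This inclusion fails. Take A = ∅, Y = {1}; then 1 ∈ ((A ∩ Y) ∩ (A ∪ Y)) ∪ Y but 1 ∉ ((A ∩ Y) ∩ (A ∪ Y)) ∪ A.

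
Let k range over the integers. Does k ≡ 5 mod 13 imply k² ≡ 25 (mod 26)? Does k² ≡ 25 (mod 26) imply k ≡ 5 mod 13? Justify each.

[⇒] This fails: take k = 18. Then 18 ≡ 5 (mod 13), but 18² = 324 ≡ 12 (mod 26), not 25.

[⇐] This fails: take k = 21. Then 21² = 441 ≡ 25 (mod 26), yet 21 ≡ 8 (mod 13), not 5.

Neither implication holds.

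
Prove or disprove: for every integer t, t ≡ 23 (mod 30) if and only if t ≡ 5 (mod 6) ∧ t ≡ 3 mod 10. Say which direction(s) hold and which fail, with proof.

Both directions hold.

(⇒) Suppose t ≡ 23 (mod 30); write t = 30j + 23. Since 6 ∣ 30, reducing mod 6 gives t ≡ 23 ≡ 5 (mod 6); since 10 ∣ 30, reducing mod 10 gives t ≡ 23 ≡ 3 (mod 10).

(⇐) Conversely, if t ≡ 5 (mod 6) and t ≡ 3 (mod 10), then by the Chinese remainder theorem t ≡ 23 (mod 30). This is exactly t ≡ 23 (mod 30).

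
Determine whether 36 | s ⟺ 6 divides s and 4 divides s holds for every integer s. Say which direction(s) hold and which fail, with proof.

Only the forward direction holds.

(→) If 36 ∣ s, write s = 36q. Since 36 = 6·6, s = 6·(6q), so 6 ∣ s; and since 36 = 9·4, s = 4·(9q), so 4 ∣ s.

(←) This fails: take s = 12. Both 6 ∣ 12 and 4 ∣ 12, yet 12 is not a multiple of 36 (since 12 = 0·36 + 12), so 36 ∤ 12.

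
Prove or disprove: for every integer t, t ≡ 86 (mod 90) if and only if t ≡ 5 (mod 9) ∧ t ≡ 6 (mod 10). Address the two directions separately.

Equivalent; both directions hold.

(→) Suppose t ≡ 86 (mod 90); write t = 90j + 86. Since 9 ∣ 90, reducing mod 9 gives t ≡ 86 ≡ 5 (mod 9); since 10 ∣ 90, reducing mod 10 gives t ≡ 86 ≡ 6 (mod 10).

(←) Conversely, if t ≡ 5 (mod 9) and t ≡ 6 (mod 10), then by the Chinese remainder theorem t ≡ 86 (mod 90). This is exactly t ≡ 86 (mod 90).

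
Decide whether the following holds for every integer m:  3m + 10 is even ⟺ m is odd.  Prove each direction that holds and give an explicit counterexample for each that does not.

Neither direction holds.

Forward direction. This fails: m = 2 gives 3m + 10 = 16, which is even, but 2 is even, not odd.

Converse. This also fails: m = 1 is odd, but 3m + 10 = 13 is odd, not even.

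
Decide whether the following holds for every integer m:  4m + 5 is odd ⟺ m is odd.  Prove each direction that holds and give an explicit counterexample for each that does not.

Only the reverse direction holds.

(⇒) This fails: take m = 4. Then 4m + 5 = 21, which is odd, yet m = 4 is even, not odd.

(⇐) Suppose m is odd. Since 4 is even, 4m is even for every m, so 4m + 5 has the same parity as 5, which is odd. Hence 4m + 5 is odd.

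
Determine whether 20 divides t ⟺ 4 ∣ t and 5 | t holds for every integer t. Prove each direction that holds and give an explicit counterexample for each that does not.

(⇒) If 20 ∣ t, write t = 20q. Since 20 = 5·4, t = 4·(5q), so 4 ∣ t; and since 20 = 4·5, t = 5·(4q), so 5 ∣ t.

(⇐) Suppose 4 ∣ t and 5 ∣ t. Any common multiple of 4 and 5 is a multiple of their lcm; here gcd(4, 5) = 1, so lcm(4, 5) = 4·5 = 20, so 20 ∣ t.

Equivalent; both directions hold.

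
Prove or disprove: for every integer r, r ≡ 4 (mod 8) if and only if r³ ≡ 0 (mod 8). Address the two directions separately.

(⇒) Suppose r ≡ 4 (mod 8). Write r = 8j + 4. Then (8j + 4)³ = 512j³ + 768j² + 384j + 64 = 8(64j³ + 96j² + 48j + 8) + 0, so r³ ≡ 0 (mod 8).

(⇐) This fails: take r = 0. Then 0³ = 0 ≡ 0 (mod 8), yet 0 ≡ 0 (mod 8), not 4.

Not equivalent: only (⇒) holds.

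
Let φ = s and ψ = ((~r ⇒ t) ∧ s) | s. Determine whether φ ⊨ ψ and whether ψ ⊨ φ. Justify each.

Both directions hold; the statement is true.

(⇒) Assume the antecedent. If r is true, the antecedent forces (r = T, t = F, s = T) or (r = T, t = T, s = T), and ((~r ⇒ t) ∧ s) | s holds there. If r is false, the antecedent forces (r = F, t = F, s = T) or (r = F, t = T, s = T), and ((~r ⇒ t) ∧ s) | s holds there. Either way ((~r ⇒ t) ∧ s) | s holds.

(⇐) Assume the antecedent. If r is true, the antecedent forces (r = T, t = F, s = T) or (r = T, t = T, s = T), and s holds there. If r is false, the antecedent forces (r = F, t = F, s = T) or (r = F, t = T, s = T), and s holds there. Either way s holds.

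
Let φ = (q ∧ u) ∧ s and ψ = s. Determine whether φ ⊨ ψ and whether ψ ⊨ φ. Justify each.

Forward direction. Assume the antecedent. If s is true, s reduces to true regardless of the other variables. If s is false, the antecedent cannot hold. Either way s holds.

Converse. This fails. Under s = T, u = F, q = F, the left side is false but the right side is true.

(⇒) holds; (⇐) fails.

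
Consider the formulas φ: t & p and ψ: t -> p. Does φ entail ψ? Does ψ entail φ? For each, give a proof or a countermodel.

Forward direction. Assume the antecedent. If p is true, t -> p reduces to true regardless of the other variables. If p is false, the antecedent cannot hold. Either way t -> p holds.

Converse. This fails. Under p = F, t = F, the left side is false but the right side is true.

Only the forward implication holds.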